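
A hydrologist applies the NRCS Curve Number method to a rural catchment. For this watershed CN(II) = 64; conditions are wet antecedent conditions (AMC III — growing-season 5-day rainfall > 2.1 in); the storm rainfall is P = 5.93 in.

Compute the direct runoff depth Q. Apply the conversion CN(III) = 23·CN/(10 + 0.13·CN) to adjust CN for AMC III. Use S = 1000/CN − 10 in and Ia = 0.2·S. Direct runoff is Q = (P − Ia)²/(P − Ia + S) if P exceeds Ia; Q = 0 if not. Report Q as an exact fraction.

Q = 39150049/10429925 in ≈ 3.754 in

CN(III) from CN(II)=64: (23·64)/(10 + 0.13·64) = 18400/229 ≈ 80.349
Retention S: 1000/CN − 10 with CN=80.349 → S = 225/92 ≈ 2.446 in
Ia = 0.2S: 0.2·2.446 = 0.489 in (exactly 45/92)
Excess rainfall: 5.930 − 0.489 = 5.441 in; P > Ia so Q > 0
Q = (6257/1150)²/((6257/1150) + 225/92) = (39150049/1322500)/(18139/2300) = 39150049/10429925 in ≈ 3.754 in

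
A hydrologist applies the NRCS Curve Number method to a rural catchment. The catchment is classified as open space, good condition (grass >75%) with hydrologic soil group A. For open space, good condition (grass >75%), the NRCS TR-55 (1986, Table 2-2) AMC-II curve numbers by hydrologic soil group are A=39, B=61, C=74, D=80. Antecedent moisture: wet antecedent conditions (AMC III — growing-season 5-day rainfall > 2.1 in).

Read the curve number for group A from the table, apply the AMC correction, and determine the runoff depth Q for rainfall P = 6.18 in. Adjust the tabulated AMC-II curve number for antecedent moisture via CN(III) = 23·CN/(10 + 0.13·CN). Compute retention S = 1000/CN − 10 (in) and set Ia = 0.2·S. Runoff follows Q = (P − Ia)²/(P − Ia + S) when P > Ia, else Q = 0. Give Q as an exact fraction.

Q = 46730765929/23374609050 in ≈ 1.999 in

NRCS table: open space, good condition (grass >75%), soil group A → CN(II) = 39
Adjust CN=39 to AMC III: 23·39/(10 + 0.13·39) → 897 ÷ (1507/100) = 89700/1507 ≈ 59.522
S = 1000/(89700/1507) − 10 = 6100/897 in ≈ 6.800 in
Initial abstraction Ia = S/5 = (6100/897)/5 = 1220/897 ≈ 1.360 in
Since P=6.180 > Ia=1.360: effective rainfall P−Ia = 216173/44850 in
Q = (216173/44850)²/((216173/44850) + 6100/897) = (46730765929/2011522500)/(521173/44850) = 46730765929/23374609050 in ≈ 1.999 in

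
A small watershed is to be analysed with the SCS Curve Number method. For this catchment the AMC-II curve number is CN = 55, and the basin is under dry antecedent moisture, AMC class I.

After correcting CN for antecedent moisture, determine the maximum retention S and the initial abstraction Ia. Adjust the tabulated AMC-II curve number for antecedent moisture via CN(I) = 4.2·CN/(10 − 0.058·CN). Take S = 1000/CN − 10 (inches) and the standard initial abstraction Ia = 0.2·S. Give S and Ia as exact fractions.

S = 1500/77 in ≈ 19.481 in; Ia = 300/77 in ≈ 3.896 in

Adjust CN=55 to AMC I: 4.2·55/(10 − 0.058·55) → 231 ÷ (681/100) = 7700/227 ≈ 33.921
S = 1000/(7700/227) − 10 = 1500/77 in ≈ 19.481 in
Ia = 0.2·(1500/77) = 300/77 in ≈ 3.896 in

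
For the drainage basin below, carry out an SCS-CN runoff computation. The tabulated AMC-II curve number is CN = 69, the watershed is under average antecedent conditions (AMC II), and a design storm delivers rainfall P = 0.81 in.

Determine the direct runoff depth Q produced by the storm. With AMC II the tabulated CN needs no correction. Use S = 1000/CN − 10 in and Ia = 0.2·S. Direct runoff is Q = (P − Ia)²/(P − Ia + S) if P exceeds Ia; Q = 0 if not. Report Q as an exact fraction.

CN(II) = 69; AMC II needs no correction.
Max retention: S = 1000/69 − 10 = 310/69 in (≈ 4.493 in)
Ia = 0.2·(310/69) = 62/69 in ≈ 0.899 in
P = 0.810 ≤ Ia = 0.899 in: entire storm abstracted, Q = 0.

Q = 0 in ≈ 0.000 in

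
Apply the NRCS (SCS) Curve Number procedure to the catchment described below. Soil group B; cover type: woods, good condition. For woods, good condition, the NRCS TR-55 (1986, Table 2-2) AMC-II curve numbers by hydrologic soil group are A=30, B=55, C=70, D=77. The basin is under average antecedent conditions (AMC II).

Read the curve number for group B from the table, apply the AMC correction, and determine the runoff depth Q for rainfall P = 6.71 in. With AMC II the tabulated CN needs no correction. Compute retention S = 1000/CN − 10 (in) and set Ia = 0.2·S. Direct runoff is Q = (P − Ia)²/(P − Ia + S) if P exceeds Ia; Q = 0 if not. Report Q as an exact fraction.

NRCS table: woods, good condition, soil group B → CN(II) = 55
CN(II) = 55; AMC II needs no correction.
S = 1000/55 − 10 = 90/11 in ≈ 8.182 in
Initial abstraction Ia = S/5 = (90/11)/5 = 18/11 ≈ 1.636 in
Since P=6.710 > Ia=1.636: effective rainfall P−Ia = 5581/1100 in
Runoff Q = (P−Ia)²/(P−Ia+S) = (5.074)²/(5.074+8.182) = 31147561/16039100 ≈ 1.942 in

Q = 31147561/16039100 in ≈ 1.942 in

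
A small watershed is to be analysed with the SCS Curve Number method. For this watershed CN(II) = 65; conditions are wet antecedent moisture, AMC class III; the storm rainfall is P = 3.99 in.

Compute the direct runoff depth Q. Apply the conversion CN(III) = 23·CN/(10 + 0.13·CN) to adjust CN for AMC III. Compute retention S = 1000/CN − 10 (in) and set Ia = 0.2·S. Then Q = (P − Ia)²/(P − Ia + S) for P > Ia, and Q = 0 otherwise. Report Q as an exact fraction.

CN(III) from CN(II)=65: (23·65)/(10 + 0.13·65) = 29900/369 ≈ 81.030
Retention S: 1000/CN − 10 with CN=81.030 → S = 700/299 ≈ 2.341 in
Ia = 0.2·(700/299) = 140/299 in ≈ 0.468 in
Excess rainfall: 3.990 − 0.468 = 3.522 in; P > Ia so Q > 0
Runoff Q = (P−Ia)²/(P−Ia+S) = (3.522)²/(3.522+2.341) = 1584042943/748785700 ≈ 2.115 in

Q = 1584042943/748785700 in ≈ 2.115 in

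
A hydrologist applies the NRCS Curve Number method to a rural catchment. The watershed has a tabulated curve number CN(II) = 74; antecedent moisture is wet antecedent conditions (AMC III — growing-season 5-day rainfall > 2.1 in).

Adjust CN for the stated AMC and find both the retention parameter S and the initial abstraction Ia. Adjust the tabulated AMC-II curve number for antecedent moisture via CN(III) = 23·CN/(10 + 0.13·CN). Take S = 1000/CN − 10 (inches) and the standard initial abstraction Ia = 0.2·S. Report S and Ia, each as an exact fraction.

CN(III) from CN(II)=74: (23·74)/(10 + 0.13·74) = 85100/981 ≈ 86.748
S = 1000/(85100/981) − 10 = 1300/851 in ≈ 1.528 in
Ia = 0.2S: 0.2·1.528 = 0.306 in (exactly 260/851)

S = 1300/851 in ≈ 1.528 in; Ia = 260/851 in ≈ 0.306 in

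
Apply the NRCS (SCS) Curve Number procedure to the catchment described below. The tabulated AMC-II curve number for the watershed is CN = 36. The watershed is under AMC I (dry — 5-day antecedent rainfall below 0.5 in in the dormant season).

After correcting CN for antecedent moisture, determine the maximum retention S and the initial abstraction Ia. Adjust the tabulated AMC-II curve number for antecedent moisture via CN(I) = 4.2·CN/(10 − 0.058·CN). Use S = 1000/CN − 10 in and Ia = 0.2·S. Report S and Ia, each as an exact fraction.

Adjust CN=36 to AMC I: 4.2·36/(10 − 0.058·36) → (756/5) ÷ (989/125) = 18900/989 ≈ 19.110
Max retention: S = 1000/(18900/989) − 10 = 8000/189 in (≈ 42.328 in)
Ia = 0.2S: 0.2·42.328 = 8.466 in (exactly 1600/189)

S = 8000/189 in ≈ 42.328 in; Ia = 1600/189 in ≈ 8.466 in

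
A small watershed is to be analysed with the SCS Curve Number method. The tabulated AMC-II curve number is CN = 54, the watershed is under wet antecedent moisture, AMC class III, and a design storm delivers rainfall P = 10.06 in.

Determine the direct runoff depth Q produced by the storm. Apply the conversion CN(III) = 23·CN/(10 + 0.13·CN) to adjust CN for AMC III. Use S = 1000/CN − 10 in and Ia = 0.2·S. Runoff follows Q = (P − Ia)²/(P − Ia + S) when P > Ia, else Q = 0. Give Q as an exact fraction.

Wet (AMC III): CN(III) = 23·54/(10 + 0.13·54) = 1242/(851/50) = 2700/37 ≈ 72.973
Max retention: S = 1000/(2700/37) − 10 = 100/27 in (≈ 3.704 in)
Ia = 0.2·(100/27) = 20/27 in ≈ 0.741 in
Excess rainfall: 10.060 − 0.741 = 9.319 in; P > Ia so Q > 0
Runoff Q = (P−Ia)²/(P−Ia+S) = (9.319)²/(9.319+3.704) = 158281561/23734350 ≈ 6.669 in

Q = 158281561/23734350 in ≈ 6.669 in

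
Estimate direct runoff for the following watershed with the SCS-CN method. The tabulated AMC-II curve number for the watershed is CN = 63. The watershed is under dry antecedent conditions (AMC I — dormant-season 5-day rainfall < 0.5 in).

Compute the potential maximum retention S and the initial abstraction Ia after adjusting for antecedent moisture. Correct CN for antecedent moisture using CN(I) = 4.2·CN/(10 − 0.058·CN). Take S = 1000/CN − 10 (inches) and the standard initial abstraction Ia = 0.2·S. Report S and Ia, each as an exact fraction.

S = 18500/1323 in ≈ 13.983 in; Ia = 3700/1323 in ≈ 2.797 in

CN(I) from CN(II)=63: (4.2·63)/(10 − 0.058·63) = 132300/3173 ≈ 41.696
Max retention: S = 1000/(132300/3173) − 10 = 18500/1323 in (≈ 13.983 in)
Initial abstraction Ia = S/5 = (18500/1323)/5 = 3700/1323 ≈ 2.797 in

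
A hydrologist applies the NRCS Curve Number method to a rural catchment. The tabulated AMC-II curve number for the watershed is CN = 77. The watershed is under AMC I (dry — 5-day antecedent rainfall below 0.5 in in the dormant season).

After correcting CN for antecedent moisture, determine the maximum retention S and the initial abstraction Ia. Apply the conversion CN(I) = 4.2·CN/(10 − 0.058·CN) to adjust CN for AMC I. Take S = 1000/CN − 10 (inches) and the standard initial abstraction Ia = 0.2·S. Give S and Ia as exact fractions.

S = 11500/1617 in ≈ 7.112 in; Ia = 2300/1617 in ≈ 1.422 in

Adjust CN=77 to AMC I: 4.2·77/(10 − 0.058·77) → (1617/5) ÷ (2767/500) = 161700/2767 ≈ 58.439
Retention S: 1000/CN − 10 with CN=58.439 → S = 11500/1617 ≈ 7.112 in
Initial abstraction Ia = S/5 = (11500/1617)/5 = 2300/1617 ≈ 1.422 in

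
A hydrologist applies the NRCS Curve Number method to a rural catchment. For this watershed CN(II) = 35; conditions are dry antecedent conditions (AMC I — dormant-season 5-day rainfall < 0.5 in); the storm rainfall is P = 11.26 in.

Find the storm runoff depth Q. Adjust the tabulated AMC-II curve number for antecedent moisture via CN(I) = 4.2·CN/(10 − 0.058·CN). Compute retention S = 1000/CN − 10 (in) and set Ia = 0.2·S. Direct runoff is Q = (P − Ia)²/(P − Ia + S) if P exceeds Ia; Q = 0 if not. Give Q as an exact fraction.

Q = 315453121/2519293350 in ≈ 0.125 in

Adjust CN=35 to AMC I: 4.2·35/(10 − 0.058·35) → 147 ÷ (797/100) = 14700/797 ≈ 18.444
S = 1000/(14700/797) − 10 = 6500/147 in ≈ 44.218 in
Ia = 0.2S: 0.2·44.218 = 8.844 in (exactly 1300/147)
Since P=11.260 > Ia=8.844: effective rainfall P−Ia = 17761/7350 in
Runoff Q = (P−Ia)²/(P−Ia+S) = (2.416)²/(2.416+44.218) = 315453121/2519293350 ≈ 0.125 in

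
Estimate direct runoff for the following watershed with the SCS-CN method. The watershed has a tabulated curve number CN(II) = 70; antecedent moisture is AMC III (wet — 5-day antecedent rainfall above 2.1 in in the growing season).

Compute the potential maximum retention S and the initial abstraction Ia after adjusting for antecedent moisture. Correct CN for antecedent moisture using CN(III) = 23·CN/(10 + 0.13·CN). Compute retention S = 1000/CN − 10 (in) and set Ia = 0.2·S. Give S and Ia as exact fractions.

S = 300/161 in ≈ 1.863 in; Ia = 60/161 in ≈ 0.373 in

Adjust CN=70 to AMC III: 23·70/(10 + 0.13·70) → 1610 ÷ (191/10) = 16100/191 ≈ 84.293
Max retention: S = 1000/(16100/191) − 10 = 300/161 in (≈ 1.863 in)
Ia = 0.2S: 0.2·1.863 = 0.373 in (exactly 60/161)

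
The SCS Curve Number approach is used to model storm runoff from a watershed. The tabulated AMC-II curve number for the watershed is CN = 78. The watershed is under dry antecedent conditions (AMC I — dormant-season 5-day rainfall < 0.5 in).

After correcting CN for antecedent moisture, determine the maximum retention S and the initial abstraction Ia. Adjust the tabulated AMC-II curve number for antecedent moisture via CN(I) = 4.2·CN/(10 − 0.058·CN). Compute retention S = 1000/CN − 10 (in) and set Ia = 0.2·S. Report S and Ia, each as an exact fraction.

S = 5500/819 in ≈ 6.716 in; Ia = 1100/819 in ≈ 1.343 in

CN(I) from CN(II)=78: (4.2·78)/(10 − 0.058·78) = 81900/1369 ≈ 59.825
Max retention: S = 1000/(81900/1369) − 10 = 5500/819 in (≈ 6.716 in)
Ia = 0.2·(5500/819) = 1100/819 in ≈ 1.343 in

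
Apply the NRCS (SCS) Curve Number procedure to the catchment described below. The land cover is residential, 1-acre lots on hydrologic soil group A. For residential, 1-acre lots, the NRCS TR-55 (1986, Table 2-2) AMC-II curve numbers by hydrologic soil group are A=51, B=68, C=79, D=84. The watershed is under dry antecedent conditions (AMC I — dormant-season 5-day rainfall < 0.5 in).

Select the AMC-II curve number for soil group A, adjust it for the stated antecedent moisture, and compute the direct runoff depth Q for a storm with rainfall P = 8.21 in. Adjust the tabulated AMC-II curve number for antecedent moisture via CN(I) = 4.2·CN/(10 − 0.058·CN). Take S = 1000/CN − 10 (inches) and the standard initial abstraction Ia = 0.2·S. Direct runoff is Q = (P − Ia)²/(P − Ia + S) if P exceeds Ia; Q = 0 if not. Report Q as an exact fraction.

NRCS table: residential, 1-acre lots, soil group A → CN(II) = 51
Adjust CN=51 to AMC I: 4.2·51/(10 − 0.058·51) → (1071/5) ÷ (3521/500) = 15300/503 ≈ 30.417
S = 1000/(15300/503) − 10 = 3500/153 in ≈ 22.876 in
Ia = 0.2·(3500/153) = 700/153 in ≈ 4.575 in
P − Ia = 8.210 − 4.575 = 55613/15300 ≈ 3.635 in (> 0, runoff occurs)
Runoff Q = (P−Ia)²/(P−Ia+S) = (3.635)²/(3.635+22.876) = 3092805769/6205878900 ≈ 0.498 in

Q = 3092805769/6205878900 in ≈ 0.498 in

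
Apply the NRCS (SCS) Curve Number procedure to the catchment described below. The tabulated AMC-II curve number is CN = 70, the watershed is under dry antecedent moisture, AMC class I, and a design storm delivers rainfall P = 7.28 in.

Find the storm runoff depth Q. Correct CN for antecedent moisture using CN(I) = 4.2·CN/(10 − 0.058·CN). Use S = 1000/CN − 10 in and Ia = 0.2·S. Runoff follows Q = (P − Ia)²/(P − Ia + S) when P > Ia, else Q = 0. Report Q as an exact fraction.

Dry (AMC I): CN(I) = 4.2·70/(10 − 0.058·70) = 294/(297/50) = 4900/99 ≈ 49.495
S = 1000/(4900/99) − 10 = 500/49 in ≈ 10.204 in
Initial abstraction Ia = S/5 = (500/49)/5 = 100/49 ≈ 2.041 in
Since P=7.280 > Ia=2.041: effective rainfall P−Ia = 6418/1225 in
Q = (6418/1225)²/((6418/1225) + 500/49) = (41190724/1500625)/(18918/1225) = 20595362/11587275 in ≈ 1.777 in

Q = 20595362/11587275 in ≈ 1.777 in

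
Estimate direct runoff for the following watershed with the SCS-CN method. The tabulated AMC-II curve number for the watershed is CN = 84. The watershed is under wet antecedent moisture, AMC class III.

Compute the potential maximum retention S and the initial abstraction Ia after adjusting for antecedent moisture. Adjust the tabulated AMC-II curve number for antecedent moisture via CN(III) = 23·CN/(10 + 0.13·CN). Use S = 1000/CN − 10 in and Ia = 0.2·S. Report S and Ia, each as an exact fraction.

Wet (AMC III): CN(III) = 23·84/(10 + 0.13·84) = 1932/(523/25) = 48300/523 ≈ 92.352
Max retention: S = 1000/(48300/523) − 10 = 400/483 in (≈ 0.828 in)
Ia = 0.2·(400/483) = 80/483 in ≈ 0.166 in

S = 400/483 in ≈ 0.828 in; Ia = 80/483 in ≈ 0.166 in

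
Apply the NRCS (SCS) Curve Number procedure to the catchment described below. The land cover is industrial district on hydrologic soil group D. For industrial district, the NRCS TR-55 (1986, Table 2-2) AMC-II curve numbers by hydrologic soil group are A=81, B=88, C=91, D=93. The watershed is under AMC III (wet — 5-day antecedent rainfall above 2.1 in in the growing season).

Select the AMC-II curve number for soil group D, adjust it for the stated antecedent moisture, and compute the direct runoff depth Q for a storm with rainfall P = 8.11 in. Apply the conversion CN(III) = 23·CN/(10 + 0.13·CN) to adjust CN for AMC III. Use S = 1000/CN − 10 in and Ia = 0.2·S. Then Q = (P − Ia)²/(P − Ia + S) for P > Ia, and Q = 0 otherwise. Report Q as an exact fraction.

Q = 2960908291441/383036933100 in ≈ 7.730 in

NRCS table: industrial district, soil group D → CN(II) = 93
CN(III) from CN(II)=93: (23·93)/(10 + 0.13·93) = 213900/2209 ≈ 96.831
Max retention: S = 1000/(213900/2209) − 10 = 700/2139 in (≈ 0.327 in)
Initial abstraction Ia = S/5 = (700/2139)/5 = 140/2139 ≈ 0.065 in
P − Ia = 8.110 − 0.065 = 1720729/213900 ≈ 8.045 in (> 0, runoff occurs)
Runoff Q = (P−Ia)²/(P−Ia+S) = (8.045)²/(8.045+0.327) = 2960908291441/383036933100 ≈ 7.730 in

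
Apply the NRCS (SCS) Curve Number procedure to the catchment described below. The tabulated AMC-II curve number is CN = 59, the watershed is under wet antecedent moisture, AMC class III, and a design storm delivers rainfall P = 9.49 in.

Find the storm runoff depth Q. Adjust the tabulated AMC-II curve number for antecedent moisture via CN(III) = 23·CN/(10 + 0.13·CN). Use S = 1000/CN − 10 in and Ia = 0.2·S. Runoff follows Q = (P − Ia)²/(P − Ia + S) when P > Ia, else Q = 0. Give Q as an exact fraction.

CN(III) from CN(II)=59: (23·59)/(10 + 0.13·59) = 135700/1767 ≈ 76.797
Retention S: 1000/CN − 10 with CN=76.797 → S = 4100/1357 ≈ 3.021 in
Initial abstraction Ia = S/5 = (4100/1357)/5 = 820/1357 ≈ 0.604 in
Since P=9.490 > Ia=0.604: effective rainfall P−Ia = 1205793/135700 in
Runoff Q = (P−Ia)²/(P−Ia+S) = (8.886)²/(8.886+3.021) = 1453936758849/219263110100 ≈ 6.631 in

Q = 1453936758849/219263110100 in ≈ 6.631 in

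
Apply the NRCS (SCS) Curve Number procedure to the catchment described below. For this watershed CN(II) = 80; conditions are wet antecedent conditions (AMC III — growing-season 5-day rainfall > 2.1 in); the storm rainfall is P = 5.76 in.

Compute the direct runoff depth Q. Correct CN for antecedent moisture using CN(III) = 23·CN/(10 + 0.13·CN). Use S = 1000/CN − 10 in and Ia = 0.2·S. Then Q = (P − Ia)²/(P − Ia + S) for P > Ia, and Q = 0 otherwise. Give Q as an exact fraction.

CN(III) from CN(II)=80: (23·80)/(10 + 0.13·80) = 4600/51 ≈ 90.196
S = 1000/(4600/51) − 10 = 25/23 in ≈ 1.087 in
Ia = 0.2·(25/23) = 5/23 in ≈ 0.217 in
Excess rainfall: 5.760 − 0.217 = 5.543 in; P > Ia so Q > 0
Q = (3187/575)²/((3187/575) + 25/23) = (10156969/330625)/(3812/575) = 10156969/2191900 in ≈ 4.634 in

Q = 10156969/2191900 in ≈ 4.634 in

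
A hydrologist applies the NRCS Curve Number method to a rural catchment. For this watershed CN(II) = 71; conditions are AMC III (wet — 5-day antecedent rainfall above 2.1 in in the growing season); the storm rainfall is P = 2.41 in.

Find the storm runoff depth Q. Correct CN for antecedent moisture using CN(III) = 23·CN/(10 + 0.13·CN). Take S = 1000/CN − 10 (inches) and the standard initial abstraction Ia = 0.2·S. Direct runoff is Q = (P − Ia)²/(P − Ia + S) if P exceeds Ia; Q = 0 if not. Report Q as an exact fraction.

Q = 112595815809/102152804900 in ≈ 1.102 in

Wet (AMC III): CN(III) = 23·71/(10 + 0.13·71) = 1633/(1923/100) = 163300/1923 ≈ 84.919
Max retention: S = 1000/(163300/1923) − 10 = 2900/1633 in (≈ 1.776 in)
Initial abstraction Ia = S/5 = (2900/1633)/5 = 580/1633 ≈ 0.355 in
Excess rainfall: 2.410 − 0.355 = 2.055 in; P > Ia so Q > 0
Q = (335553/163300)²/((335553/163300) + 2900/1633) = (112595815809/26666890000)/(625553/163300) = 112595815809/102152804900 in ≈ 1.102 in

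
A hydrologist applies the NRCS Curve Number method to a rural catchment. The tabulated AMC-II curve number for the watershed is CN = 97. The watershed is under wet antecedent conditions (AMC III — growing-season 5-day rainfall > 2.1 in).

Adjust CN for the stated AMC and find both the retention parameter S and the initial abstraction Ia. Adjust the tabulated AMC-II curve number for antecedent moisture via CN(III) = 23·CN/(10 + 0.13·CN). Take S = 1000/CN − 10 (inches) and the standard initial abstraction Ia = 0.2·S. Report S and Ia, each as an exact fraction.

S = 300/2231 in ≈ 0.134 in; Ia = 60/2231 in ≈ 0.027 in

CN(III) from CN(II)=97: (23·97)/(10 + 0.13·97) = 223100/2261 ≈ 98.673
Retention S: 1000/CN − 10 with CN=98.673 → S = 300/2231 ≈ 0.134 in
Ia = 0.2S: 0.2·0.134 = 0.027 in (exactly 60/2231)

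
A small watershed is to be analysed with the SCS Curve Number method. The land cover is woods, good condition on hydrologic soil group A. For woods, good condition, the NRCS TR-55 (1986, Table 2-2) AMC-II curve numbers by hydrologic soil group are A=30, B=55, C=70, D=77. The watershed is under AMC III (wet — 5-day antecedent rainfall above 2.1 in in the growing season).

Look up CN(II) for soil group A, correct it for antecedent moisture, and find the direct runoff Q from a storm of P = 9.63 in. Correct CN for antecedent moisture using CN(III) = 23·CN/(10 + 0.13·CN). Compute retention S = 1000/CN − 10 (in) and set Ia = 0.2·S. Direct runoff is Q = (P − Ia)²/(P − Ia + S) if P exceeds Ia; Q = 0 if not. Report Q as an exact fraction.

Q = 2750687809/844884300 in ≈ 3.256 in

NRCS table: woods, good condition, soil group A → CN(II) = 30
CN(III) from CN(II)=30: (23·30)/(10 + 0.13·30) = 6900/139 ≈ 49.640
S = 1000/(6900/139) − 10 = 700/69 in ≈ 10.145 in
Initial abstraction Ia = S/5 = (700/69)/5 = 140/69 ≈ 2.029 in
P − Ia = 9.630 − 2.029 = 52447/6900 ≈ 7.601 in (> 0, runoff occurs)
Q = (52447/6900)²/((52447/6900) + 700/69) = (2750687809/47610000)/(122447/6900) = 2750687809/844884300 in ≈ 3.256 in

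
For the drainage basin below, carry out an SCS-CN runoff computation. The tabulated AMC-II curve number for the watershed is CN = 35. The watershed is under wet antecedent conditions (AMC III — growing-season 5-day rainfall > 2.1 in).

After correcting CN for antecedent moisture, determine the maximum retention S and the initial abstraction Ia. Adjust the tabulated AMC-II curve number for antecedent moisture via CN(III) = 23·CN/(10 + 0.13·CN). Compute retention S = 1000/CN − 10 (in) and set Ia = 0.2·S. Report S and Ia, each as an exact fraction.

Wet (AMC III): CN(III) = 23·35/(10 + 0.13·35) = 805/(291/20) = 16100/291 ≈ 55.326
Retention S: 1000/CN − 10 with CN=55.326 → S = 1300/161 ≈ 8.075 in
Initial abstraction Ia = S/5 = (1300/161)/5 = 260/161 ≈ 1.615 in

S = 1300/161 in ≈ 8.075 in; Ia = 260/161 in ≈ 1.615 in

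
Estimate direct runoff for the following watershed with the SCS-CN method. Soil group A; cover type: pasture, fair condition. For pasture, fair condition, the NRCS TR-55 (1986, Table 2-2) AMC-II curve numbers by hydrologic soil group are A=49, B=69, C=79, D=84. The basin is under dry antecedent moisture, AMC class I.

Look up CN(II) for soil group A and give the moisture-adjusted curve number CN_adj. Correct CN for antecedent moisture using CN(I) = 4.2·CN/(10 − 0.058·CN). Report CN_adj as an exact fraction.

CN_adj = 34300/1193 ≈ 28.751

NRCS table: pasture, fair condition, soil group A → CN(II) = 49
Dry (AMC I): CN(I) = 4.2·49/(10 − 0.058·49) = (1029/5)/(3579/500) = 34300/1193 ≈ 28.751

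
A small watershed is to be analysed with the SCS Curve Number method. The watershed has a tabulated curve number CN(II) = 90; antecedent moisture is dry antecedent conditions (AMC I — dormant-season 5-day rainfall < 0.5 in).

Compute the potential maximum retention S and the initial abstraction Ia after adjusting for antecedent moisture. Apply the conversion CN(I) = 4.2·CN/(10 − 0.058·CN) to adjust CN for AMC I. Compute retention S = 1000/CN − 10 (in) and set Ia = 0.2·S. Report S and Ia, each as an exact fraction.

S = 500/189 in ≈ 2.646 in; Ia = 100/189 in ≈ 0.529 in

CN(I) from CN(II)=90: (4.2·90)/(10 − 0.058·90) = 18900/239 ≈ 79.079
S = 1000/(18900/239) − 10 = 500/189 in ≈ 2.646 in
Ia = 0.2·(500/189) = 100/189 in ≈ 0.529 in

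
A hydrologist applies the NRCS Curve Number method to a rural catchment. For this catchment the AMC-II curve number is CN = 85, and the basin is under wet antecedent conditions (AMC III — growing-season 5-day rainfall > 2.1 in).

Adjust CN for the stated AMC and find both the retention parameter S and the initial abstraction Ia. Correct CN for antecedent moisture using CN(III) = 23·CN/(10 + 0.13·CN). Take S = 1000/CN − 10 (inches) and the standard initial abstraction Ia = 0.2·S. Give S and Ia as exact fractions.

Wet (AMC III): CN(III) = 23·85/(10 + 0.13·85) = 1955/(421/20) = 39100/421 ≈ 92.874
Retention S: 1000/CN − 10 with CN=92.874 → S = 300/391 ≈ 0.767 in
Initial abstraction Ia = S/5 = (300/391)/5 = 60/391 ≈ 0.153 in

S = 300/391 in ≈ 0.767 in; Ia = 60/391 in ≈ 0.153 in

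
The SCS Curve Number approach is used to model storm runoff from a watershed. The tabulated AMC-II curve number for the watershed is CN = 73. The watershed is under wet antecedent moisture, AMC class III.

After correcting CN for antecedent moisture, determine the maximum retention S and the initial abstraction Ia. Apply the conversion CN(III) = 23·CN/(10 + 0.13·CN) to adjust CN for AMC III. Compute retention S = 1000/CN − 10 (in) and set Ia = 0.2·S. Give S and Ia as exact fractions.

CN(III) from CN(II)=73: (23·73)/(10 + 0.13·73) = 167900/1949 ≈ 86.147
S = 1000/(167900/1949) − 10 = 2700/1679 in ≈ 1.608 in
Ia = 0.2·(2700/1679) = 540/1679 in ≈ 0.322 in

S = 2700/1679 in ≈ 1.608 in; Ia = 540/1679 in ≈ 0.322 in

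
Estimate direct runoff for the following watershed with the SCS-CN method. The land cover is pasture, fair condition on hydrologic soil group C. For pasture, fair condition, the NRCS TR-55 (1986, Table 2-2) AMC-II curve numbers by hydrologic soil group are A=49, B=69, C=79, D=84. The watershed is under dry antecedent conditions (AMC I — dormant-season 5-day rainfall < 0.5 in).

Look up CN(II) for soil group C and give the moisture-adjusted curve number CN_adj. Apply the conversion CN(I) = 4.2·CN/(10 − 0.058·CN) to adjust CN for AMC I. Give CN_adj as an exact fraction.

NRCS table: pasture, fair condition, soil group C → CN(II) = 79
CN(I) from CN(II)=79: (4.2·79)/(10 − 0.058·79) = 7900/129 ≈ 61.240

CN_adj = 7900/129 ≈ 61.240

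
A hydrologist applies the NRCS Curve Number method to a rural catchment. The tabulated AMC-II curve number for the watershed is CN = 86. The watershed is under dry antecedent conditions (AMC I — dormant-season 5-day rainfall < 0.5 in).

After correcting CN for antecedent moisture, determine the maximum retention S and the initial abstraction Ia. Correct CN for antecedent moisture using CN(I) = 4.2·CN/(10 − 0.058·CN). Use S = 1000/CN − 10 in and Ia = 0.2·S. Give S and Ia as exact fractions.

Adjust CN=86 to AMC I: 4.2·86/(10 − 0.058·86) → (1806/5) ÷ (1253/250) = 12900/179 ≈ 72.067
Retention S: 1000/CN − 10 with CN=72.067 → S = 500/129 ≈ 3.876 in
Ia = 0.2·(500/129) = 100/129 in ≈ 0.775 in

S = 500/129 in ≈ 3.876 in; Ia = 100/129 in ≈ 0.775 in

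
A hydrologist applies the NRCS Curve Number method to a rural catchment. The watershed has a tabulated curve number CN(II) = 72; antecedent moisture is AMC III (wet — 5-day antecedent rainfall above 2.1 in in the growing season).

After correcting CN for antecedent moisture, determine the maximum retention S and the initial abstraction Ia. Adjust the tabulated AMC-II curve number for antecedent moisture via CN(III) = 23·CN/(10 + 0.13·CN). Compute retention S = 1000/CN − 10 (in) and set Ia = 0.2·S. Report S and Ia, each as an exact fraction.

CN(III) from CN(II)=72: (23·72)/(10 + 0.13·72) = 10350/121 ≈ 85.537
Retention S: 1000/CN − 10 with CN=85.537 → S = 350/207 ≈ 1.691 in
Ia = 0.2S: 0.2·1.691 = 0.338 in (exactly 70/207)

S = 350/207 in ≈ 1.691 in; Ia = 70/207 in ≈ 0.338 in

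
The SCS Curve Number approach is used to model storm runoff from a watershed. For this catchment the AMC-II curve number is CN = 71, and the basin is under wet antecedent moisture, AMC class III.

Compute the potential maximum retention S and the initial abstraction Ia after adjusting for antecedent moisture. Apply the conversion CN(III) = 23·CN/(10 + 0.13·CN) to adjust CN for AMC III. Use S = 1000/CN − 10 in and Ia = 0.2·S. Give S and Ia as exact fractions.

S = 2900/1633 in ≈ 1.776 in; Ia = 580/1633 in ≈ 0.355 in

CN(III) from CN(II)=71: (23·71)/(10 + 0.13·71) = 163300/1923 ≈ 84.919
Max retention: S = 1000/(163300/1923) − 10 = 2900/1633 in (≈ 1.776 in)
Initial abstraction Ia = S/5 = (2900/1633)/5 = 580/1633 ≈ 0.355 in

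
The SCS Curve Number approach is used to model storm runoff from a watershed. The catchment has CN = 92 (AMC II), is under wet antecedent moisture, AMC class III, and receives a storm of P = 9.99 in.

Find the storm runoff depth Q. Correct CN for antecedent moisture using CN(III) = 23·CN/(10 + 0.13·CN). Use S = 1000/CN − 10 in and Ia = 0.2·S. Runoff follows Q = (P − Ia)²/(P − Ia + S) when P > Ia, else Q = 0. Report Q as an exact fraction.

Wet (AMC III): CN(III) = 23·92/(10 + 0.13·92) = 2116/(549/25) = 52900/549 ≈ 96.357
S = 1000/(52900/549) − 10 = 200/529 in ≈ 0.378 in
Initial abstraction Ia = S/5 = (200/529)/5 = 40/529 ≈ 0.076 in
P − Ia = 9.990 − 0.076 = 524471/52900 ≈ 9.914 in (> 0, runoff occurs)
Q: (524471/52900)² ÷ (544471/52900) = 275069829841/28802515900 in (≈ 9.550 in)

Q = 275069829841/28802515900 in ≈ 9.550 in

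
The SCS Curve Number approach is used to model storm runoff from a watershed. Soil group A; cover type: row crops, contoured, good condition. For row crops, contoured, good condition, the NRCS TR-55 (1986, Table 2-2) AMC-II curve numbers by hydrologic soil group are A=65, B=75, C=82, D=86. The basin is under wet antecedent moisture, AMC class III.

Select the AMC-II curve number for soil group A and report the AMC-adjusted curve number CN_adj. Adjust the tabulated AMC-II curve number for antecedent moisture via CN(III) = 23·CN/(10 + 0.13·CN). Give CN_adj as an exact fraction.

CN_adj = 29900/369 ≈ 81.030

NRCS table: row crops, contoured, good condition, soil group A → CN(II) = 65
Wet (AMC III): CN(III) = 23·65/(10 + 0.13·65) = 1495/(369/20) = 29900/369 ≈ 81.030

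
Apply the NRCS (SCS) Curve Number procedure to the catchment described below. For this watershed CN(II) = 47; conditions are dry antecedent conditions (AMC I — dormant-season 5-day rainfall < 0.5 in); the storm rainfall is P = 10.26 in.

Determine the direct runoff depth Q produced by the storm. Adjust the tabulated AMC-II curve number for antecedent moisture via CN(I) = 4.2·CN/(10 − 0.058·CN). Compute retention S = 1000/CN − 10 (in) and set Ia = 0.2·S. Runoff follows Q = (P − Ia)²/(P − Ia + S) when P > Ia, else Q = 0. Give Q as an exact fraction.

Q = 58240651561/77298434850 in ≈ 0.753 in

CN(I) from CN(II)=47: (4.2·47)/(10 − 0.058·47) = 98700/3637 ≈ 27.138
Retention S: 1000/CN − 10 with CN=27.138 → S = 26500/987 ≈ 26.849 in
Ia = 0.2S: 0.2·26.849 = 5.370 in (exactly 5300/987)
Excess rainfall: 10.260 − 5.370 = 4.890 in; P > Ia so Q > 0
Q = (241331/49350)²/((241331/49350) + 26500/987) = (58240651561/2435422500)/(1566331/49350) = 58240651561/77298434850 in ≈ 0.753 in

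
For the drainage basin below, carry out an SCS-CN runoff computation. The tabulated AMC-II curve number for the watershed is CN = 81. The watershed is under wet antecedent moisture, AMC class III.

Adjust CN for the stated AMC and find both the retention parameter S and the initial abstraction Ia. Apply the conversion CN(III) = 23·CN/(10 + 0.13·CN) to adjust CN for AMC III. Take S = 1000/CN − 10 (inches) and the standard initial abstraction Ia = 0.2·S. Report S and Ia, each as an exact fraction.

Wet (AMC III): CN(III) = 23·81/(10 + 0.13·81) = 1863/(2053/100) = 186300/2053 ≈ 90.745
Retention S: 1000/CN − 10 with CN=90.745 → S = 1900/1863 ≈ 1.020 in
Ia = 0.2·(1900/1863) = 380/1863 in ≈ 0.204 in

S = 1900/1863 in ≈ 1.020 in; Ia = 380/1863 in ≈ 0.204 in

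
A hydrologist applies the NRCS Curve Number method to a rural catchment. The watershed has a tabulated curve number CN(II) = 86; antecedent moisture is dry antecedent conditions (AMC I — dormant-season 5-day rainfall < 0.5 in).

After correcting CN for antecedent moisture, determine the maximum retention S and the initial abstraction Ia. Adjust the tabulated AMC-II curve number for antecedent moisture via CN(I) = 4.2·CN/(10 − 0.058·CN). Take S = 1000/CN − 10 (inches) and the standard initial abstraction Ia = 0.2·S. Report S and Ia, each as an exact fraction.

S = 500/129 in ≈ 3.876 in; Ia = 100/129 in ≈ 0.775 in

Adjust CN=86 to AMC I: 4.2·86/(10 − 0.058·86) → (1806/5) ÷ (1253/250) = 12900/179 ≈ 72.067
Max retention: S = 1000/(12900/179) − 10 = 500/129 in (≈ 3.876 in)
Ia = 0.2·(500/129) = 100/129 in ≈ 0.775 in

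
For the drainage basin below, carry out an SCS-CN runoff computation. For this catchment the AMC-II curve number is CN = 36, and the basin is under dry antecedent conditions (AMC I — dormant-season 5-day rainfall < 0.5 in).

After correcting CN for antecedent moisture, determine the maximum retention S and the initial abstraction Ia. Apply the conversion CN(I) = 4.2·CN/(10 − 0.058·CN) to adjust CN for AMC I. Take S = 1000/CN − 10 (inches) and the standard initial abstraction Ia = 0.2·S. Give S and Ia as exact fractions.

CN(I) from CN(II)=36: (4.2·36)/(10 − 0.058·36) = 18900/989 ≈ 19.110
S = 1000/(18900/989) − 10 = 8000/189 in ≈ 42.328 in
Initial abstraction Ia = S/5 = (8000/189)/5 = 1600/189 ≈ 8.466 in

S = 8000/189 in ≈ 42.328 in; Ia = 1600/189 in ≈ 8.466 in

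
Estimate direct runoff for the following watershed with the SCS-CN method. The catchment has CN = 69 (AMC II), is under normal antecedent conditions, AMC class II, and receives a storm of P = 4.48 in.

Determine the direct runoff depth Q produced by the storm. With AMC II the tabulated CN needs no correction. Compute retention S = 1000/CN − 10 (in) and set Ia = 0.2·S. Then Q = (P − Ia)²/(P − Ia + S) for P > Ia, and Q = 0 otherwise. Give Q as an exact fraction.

Q = 9541921/6006450 in ≈ 1.589 in

AMC II — tabulated CN = 69 applies directly.
Max retention: S = 1000/69 − 10 = 310/69 in (≈ 4.493 in)
Initial abstraction Ia = S/5 = (310/69)/5 = 62/69 ≈ 0.899 in
Excess rainfall: 4.480 − 0.899 = 3.581 in; P > Ia so Q > 0
Q: (6178/1725)² ÷ (13928/1725) = 9541921/6006450 in (≈ 1.589 in)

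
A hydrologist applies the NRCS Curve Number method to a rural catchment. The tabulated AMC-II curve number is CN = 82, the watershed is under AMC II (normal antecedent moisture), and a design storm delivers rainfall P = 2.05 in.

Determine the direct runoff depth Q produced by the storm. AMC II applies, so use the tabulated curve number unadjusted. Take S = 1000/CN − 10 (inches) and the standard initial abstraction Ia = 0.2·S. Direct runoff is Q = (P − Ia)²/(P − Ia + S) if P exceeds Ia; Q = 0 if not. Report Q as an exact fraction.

CN(II) = 82; AMC II needs no correction.
S = 1000/82 − 10 = 90/41 in ≈ 2.195 in
Ia = 0.2·(90/41) = 18/41 in ≈ 0.439 in
P − Ia = 2.050 − 0.439 = 1321/820 ≈ 1.611 in (> 0, runoff occurs)
Runoff Q = (P−Ia)²/(P−Ia+S) = (1.611)²/(1.611+2.195) = 1745041/2559220 ≈ 0.682 in

Q = 1745041/2559220 in ≈ 0.682 in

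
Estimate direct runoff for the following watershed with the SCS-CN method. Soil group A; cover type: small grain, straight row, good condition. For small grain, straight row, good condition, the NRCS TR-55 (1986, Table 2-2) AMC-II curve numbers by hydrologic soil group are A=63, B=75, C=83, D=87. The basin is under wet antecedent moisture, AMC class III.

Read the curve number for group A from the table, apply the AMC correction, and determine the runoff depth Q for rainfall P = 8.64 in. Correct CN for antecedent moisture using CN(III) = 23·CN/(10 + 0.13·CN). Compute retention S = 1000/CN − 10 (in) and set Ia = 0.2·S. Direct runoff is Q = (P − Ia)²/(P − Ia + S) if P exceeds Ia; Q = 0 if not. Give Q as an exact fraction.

NRCS table: small grain, straight row, good condition, soil group A → CN(II) = 63
Wet (AMC III): CN(III) = 23·63/(10 + 0.13·63) = 1449/(1819/100) = 144900/1819 ≈ 79.659
Max retention: S = 1000/(144900/1819) − 10 = 3700/1449 in (≈ 2.553 in)
Ia = 0.2·(3700/1449) = 740/1449 in ≈ 0.511 in
Since P=8.640 > Ia=0.511: effective rainfall P−Ia = 294484/36225 in
Runoff Q = (P−Ia)²/(P−Ia+S) = (8.129)²/(8.129+2.553) = 10840103282/1752311925 ≈ 6.186 in

Q = 10840103282/1752311925 in ≈ 6.186 in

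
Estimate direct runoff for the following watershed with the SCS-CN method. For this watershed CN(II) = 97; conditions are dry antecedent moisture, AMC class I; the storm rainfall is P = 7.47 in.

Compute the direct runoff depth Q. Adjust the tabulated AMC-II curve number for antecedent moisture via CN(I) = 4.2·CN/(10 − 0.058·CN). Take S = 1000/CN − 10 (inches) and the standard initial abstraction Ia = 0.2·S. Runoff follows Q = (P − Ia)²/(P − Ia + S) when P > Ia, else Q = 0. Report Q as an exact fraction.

CN(I) from CN(II)=97: (4.2·97)/(10 − 0.058·97) = 67900/729 ≈ 93.141
S = 1000/(67900/729) − 10 = 500/679 in ≈ 0.736 in
Ia = 0.2·(500/679) = 100/679 in ≈ 0.147 in
Excess rainfall: 7.470 − 0.147 = 7.323 in; P > Ia so Q > 0
Runoff Q = (P−Ia)²/(P−Ia+S) = (7.323)²/(7.323+0.736) = 247220767369/37155762700 ≈ 6.654 in

Q = 247220767369/37155762700 in ≈ 6.654 in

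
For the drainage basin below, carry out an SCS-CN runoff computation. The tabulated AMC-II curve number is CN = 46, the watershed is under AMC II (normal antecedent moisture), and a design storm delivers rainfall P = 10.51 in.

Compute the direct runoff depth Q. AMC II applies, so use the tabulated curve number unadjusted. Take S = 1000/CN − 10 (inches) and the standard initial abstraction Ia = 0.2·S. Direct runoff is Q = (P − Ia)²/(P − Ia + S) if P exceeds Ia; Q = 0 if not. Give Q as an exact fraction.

Q = 352425529/105277900 in ≈ 3.348 in

AMC II — tabulated CN = 46 applies directly.
S = 1000/46 − 10 = 270/23 in ≈ 11.739 in
Ia = 0.2S: 0.2·11.739 = 2.348 in (exactly 54/23)
P − Ia = 10.510 − 2.348 = 18773/2300 ≈ 8.162 in (> 0, runoff occurs)
Q = (18773/2300)²/((18773/2300) + 270/23) = (352425529/5290000)/(45773/2300) = 352425529/105277900 in ≈ 3.348 in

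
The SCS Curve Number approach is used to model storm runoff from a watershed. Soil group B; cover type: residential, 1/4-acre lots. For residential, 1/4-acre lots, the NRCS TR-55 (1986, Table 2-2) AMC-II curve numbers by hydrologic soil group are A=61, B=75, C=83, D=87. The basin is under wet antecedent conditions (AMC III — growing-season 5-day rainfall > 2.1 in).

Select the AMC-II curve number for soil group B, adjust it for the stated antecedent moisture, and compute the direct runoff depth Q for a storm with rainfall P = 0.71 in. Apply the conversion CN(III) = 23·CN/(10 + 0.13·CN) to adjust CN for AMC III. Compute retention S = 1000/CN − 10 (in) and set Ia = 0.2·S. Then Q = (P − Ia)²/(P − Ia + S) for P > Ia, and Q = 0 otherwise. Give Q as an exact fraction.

Q = 8404201/89003100 in ≈ 0.094 in

NRCS table: residential, 1/4-acre lots, soil group B → CN(II) = 75
Adjust CN=75 to AMC III: 23·75/(10 + 0.13·75) → 1725 ÷ (79/4) = 6900/79 ≈ 87.342
Max retention: S = 1000/(6900/79) − 10 = 100/69 in (≈ 1.449 in)
Initial abstraction Ia = S/5 = (100/69)/5 = 20/69 ≈ 0.290 in
Since P=0.710 > Ia=0.290: effective rainfall P−Ia = 2899/6900 in
Runoff Q = (P−Ia)²/(P−Ia+S) = (0.420)²/(0.420+1.449) = 8404201/89003100 ≈ 0.094 in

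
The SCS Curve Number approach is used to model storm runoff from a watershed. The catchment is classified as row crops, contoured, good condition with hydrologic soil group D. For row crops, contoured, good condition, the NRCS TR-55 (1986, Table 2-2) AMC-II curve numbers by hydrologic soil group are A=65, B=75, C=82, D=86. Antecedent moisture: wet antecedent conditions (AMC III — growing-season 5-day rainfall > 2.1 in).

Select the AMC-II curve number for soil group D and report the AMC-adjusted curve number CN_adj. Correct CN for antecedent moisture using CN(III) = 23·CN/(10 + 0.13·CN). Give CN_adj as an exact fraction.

CN_adj = 98900/1059 ≈ 93.390

NRCS table: row crops, contoured, good condition, soil group D → CN(II) = 86
Adjust CN=86 to AMC III: 23·86/(10 + 0.13·86) → 1978 ÷ (1059/50) = 98900/1059 ≈ 93.390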